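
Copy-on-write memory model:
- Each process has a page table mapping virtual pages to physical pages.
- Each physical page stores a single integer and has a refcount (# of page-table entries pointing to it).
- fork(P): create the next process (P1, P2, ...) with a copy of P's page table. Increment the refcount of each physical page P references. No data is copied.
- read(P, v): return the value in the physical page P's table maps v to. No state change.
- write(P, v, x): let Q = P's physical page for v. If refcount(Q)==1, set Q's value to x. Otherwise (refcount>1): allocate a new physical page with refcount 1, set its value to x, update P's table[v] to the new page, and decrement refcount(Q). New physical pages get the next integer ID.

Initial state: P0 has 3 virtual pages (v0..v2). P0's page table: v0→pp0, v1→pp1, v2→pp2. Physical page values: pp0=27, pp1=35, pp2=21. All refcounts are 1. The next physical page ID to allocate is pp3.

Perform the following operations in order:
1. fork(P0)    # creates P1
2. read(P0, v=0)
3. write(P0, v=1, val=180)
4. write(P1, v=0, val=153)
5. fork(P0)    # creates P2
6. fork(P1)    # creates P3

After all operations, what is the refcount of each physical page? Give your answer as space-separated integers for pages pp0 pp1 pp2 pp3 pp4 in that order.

Answer: 2 2 4 2 2

Derivation:
Op 1: fork(P0) -> P1. 3 ppages; refcounts: pp0:2 pp1:2 pp2:2
Op 2: read(P0, v0) -> 27. No state change.
Op 3: write(P0, v1, 180). refcount(pp1)=2>1 -> COPY to pp3. 4 ppages; refcounts: pp0:2 pp1:1 pp2:2 pp3:1
Op 4: write(P1, v0, 153). refcount(pp0)=2>1 -> COPY to pp4. 5 ppages; refcounts: pp0:1 pp1:1 pp2:2 pp3:1 pp4:1
Op 5: fork(P0) -> P2. 5 ppages; refcounts: pp0:2 pp1:1 pp2:3 pp3:2 pp4:1
Op 6: fork(P1) -> P3. 5 ppages; refcounts: pp0:2 pp1:2 pp2:4 pp3:2 pp4:2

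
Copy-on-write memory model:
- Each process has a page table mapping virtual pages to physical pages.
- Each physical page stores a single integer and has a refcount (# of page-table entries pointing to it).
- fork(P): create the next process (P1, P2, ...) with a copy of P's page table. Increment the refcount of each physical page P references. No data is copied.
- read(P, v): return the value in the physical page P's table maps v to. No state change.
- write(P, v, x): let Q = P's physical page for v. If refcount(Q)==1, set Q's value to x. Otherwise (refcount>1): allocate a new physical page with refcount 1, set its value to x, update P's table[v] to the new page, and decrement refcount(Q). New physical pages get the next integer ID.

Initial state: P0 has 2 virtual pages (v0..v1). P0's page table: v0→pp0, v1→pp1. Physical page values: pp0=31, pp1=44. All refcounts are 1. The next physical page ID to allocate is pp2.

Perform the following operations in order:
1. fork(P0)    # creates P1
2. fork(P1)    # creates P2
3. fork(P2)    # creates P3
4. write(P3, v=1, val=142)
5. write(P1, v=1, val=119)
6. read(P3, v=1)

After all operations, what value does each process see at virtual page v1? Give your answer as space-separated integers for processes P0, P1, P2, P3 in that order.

Answer: 44 119 44 142

Derivation:
Op 1: fork(P0) -> P1. 2 ppages; refcounts: pp0:2 pp1:2
Op 2: fork(P1) -> P2. 2 ppages; refcounts: pp0:3 pp1:3
Op 3: fork(P2) -> P3. 2 ppages; refcounts: pp0:4 pp1:4
Op 4: write(P3, v1, 142). refcount(pp1)=4>1 -> COPY to pp2. 3 ppages; refcounts: pp0:4 pp1:3 pp2:1
Op 5: write(P1, v1, 119). refcount(pp1)=3>1 -> COPY to pp3. 4 ppages; refcounts: pp0:4 pp1:2 pp2:1 pp3:1
Op 6: read(P3, v1) -> 142. No state change.
P0: v1 -> pp1 = 44
P1: v1 -> pp3 = 119
P2: v1 -> pp1 = 44
P3: v1 -> pp2 = 142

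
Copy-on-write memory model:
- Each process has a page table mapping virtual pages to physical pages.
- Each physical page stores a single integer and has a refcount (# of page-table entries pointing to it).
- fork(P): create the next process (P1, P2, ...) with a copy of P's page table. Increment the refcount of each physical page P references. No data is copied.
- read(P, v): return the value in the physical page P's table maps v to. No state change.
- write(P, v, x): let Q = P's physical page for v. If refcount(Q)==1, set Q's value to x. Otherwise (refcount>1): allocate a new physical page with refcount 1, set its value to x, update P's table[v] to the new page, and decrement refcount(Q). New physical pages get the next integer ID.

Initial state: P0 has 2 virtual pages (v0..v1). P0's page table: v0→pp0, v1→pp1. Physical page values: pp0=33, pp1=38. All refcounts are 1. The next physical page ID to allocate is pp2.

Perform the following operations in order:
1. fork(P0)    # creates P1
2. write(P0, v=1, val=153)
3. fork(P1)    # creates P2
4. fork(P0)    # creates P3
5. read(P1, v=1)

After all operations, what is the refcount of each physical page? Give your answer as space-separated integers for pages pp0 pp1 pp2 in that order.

Answer: 4 2 2

Derivation:
Op 1: fork(P0) -> P1. 2 ppages; refcounts: pp0:2 pp1:2
Op 2: write(P0, v1, 153). refcount(pp1)=2>1 -> COPY to pp2. 3 ppages; refcounts: pp0:2 pp1:1 pp2:1
Op 3: fork(P1) -> P2. 3 ppages; refcounts: pp0:3 pp1:2 pp2:1
Op 4: fork(P0) -> P3. 3 ppages; refcounts: pp0:4 pp1:2 pp2:2
Op 5: read(P1, v1) -> 38. No state change.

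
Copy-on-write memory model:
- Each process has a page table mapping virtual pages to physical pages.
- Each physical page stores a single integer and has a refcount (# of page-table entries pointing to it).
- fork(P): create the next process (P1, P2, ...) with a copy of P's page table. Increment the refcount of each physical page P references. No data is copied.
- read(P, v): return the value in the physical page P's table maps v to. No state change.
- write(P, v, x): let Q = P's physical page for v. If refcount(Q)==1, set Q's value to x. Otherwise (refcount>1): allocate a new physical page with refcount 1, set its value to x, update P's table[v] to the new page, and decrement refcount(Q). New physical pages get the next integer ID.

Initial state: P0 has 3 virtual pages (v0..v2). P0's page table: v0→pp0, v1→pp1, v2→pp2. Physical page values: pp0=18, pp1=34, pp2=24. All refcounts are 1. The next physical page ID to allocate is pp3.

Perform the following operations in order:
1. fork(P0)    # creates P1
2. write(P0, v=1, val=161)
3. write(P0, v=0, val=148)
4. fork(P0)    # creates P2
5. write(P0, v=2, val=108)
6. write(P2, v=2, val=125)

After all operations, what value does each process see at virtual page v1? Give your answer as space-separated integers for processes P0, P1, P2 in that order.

Answer: 161 34 161

Derivation:
Op 1: fork(P0) -> P1. 3 ppages; refcounts: pp0:2 pp1:2 pp2:2
Op 2: write(P0, v1, 161). refcount(pp1)=2>1 -> COPY to pp3. 4 ppages; refcounts: pp0:2 pp1:1 pp2:2 pp3:1
Op 3: write(P0, v0, 148). refcount(pp0)=2>1 -> COPY to pp4. 5 ppages; refcounts: pp0:1 pp1:1 pp2:2 pp3:1 pp4:1
Op 4: fork(P0) -> P2. 5 ppages; refcounts: pp0:1 pp1:1 pp2:3 pp3:2 pp4:2
Op 5: write(P0, v2, 108). refcount(pp2)=3>1 -> COPY to pp5. 6 ppages; refcounts: pp0:1 pp1:1 pp2:2 pp3:2 pp4:2 pp5:1
Op 6: write(P2, v2, 125). refcount(pp2)=2>1 -> COPY to pp6. 7 ppages; refcounts: pp0:1 pp1:1 pp2:1 pp3:2 pp4:2 pp5:1 pp6:1
P0: v1 -> pp3 = 161
P1: v1 -> pp1 = 34
P2: v1 -> pp3 = 161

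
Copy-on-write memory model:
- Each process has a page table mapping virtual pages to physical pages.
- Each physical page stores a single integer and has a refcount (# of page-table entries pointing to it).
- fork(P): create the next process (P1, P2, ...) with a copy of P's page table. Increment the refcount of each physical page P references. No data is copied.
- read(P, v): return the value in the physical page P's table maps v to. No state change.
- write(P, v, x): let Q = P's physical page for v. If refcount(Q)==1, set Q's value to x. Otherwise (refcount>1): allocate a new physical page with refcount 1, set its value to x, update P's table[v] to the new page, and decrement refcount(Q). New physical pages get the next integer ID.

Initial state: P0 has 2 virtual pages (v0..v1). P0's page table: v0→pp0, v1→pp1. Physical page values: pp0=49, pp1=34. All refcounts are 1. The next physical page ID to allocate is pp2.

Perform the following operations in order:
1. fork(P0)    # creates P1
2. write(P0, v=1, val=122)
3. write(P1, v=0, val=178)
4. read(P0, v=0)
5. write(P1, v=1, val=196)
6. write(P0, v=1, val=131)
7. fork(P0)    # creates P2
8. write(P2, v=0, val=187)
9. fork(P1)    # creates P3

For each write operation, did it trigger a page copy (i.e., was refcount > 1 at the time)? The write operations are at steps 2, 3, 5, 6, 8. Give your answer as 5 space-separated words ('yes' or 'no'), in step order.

Op 1: fork(P0) -> P1. 2 ppages; refcounts: pp0:2 pp1:2
Op 2: write(P0, v1, 122). refcount(pp1)=2>1 -> COPY to pp2. 3 ppages; refcounts: pp0:2 pp1:1 pp2:1
Op 3: write(P1, v0, 178). refcount(pp0)=2>1 -> COPY to pp3. 4 ppages; refcounts: pp0:1 pp1:1 pp2:1 pp3:1
Op 4: read(P0, v0) -> 49. No state change.
Op 5: write(P1, v1, 196). refcount(pp1)=1 -> write in place. 4 ppages; refcounts: pp0:1 pp1:1 pp2:1 pp3:1
Op 6: write(P0, v1, 131). refcount(pp2)=1 -> write in place. 4 ppages; refcounts: pp0:1 pp1:1 pp2:1 pp3:1
Op 7: fork(P0) -> P2. 4 ppages; refcounts: pp0:2 pp1:1 pp2:2 pp3:1
Op 8: write(P2, v0, 187). refcount(pp0)=2>1 -> COPY to pp4. 5 ppages; refcounts: pp0:1 pp1:1 pp2:2 pp3:1 pp4:1
Op 9: fork(P1) -> P3. 5 ppages; refcounts: pp0:1 pp1:2 pp2:2 pp3:2 pp4:1

yes yes no no yes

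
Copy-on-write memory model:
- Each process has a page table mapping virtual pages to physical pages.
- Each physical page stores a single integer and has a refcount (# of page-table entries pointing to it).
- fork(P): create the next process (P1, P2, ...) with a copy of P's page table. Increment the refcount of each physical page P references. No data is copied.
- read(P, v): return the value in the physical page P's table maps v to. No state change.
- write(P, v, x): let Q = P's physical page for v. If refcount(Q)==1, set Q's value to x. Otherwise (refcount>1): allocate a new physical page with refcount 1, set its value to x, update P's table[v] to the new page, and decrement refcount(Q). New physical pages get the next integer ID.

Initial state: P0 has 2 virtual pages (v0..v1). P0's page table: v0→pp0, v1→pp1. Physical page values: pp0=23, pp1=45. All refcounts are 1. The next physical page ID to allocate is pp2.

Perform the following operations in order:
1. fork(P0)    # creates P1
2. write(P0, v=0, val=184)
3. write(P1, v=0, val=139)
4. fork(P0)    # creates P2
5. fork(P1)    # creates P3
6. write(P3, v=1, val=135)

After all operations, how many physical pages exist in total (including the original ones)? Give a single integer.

Answer: 4

Derivation:
Op 1: fork(P0) -> P1. 2 ppages; refcounts: pp0:2 pp1:2
Op 2: write(P0, v0, 184). refcount(pp0)=2>1 -> COPY to pp2. 3 ppages; refcounts: pp0:1 pp1:2 pp2:1
Op 3: write(P1, v0, 139). refcount(pp0)=1 -> write in place. 3 ppages; refcounts: pp0:1 pp1:2 pp2:1
Op 4: fork(P0) -> P2. 3 ppages; refcounts: pp0:1 pp1:3 pp2:2
Op 5: fork(P1) -> P3. 3 ppages; refcounts: pp0:2 pp1:4 pp2:2
Op 6: write(P3, v1, 135). refcount(pp1)=4>1 -> COPY to pp3. 4 ppages; refcounts: pp0:2 pp1:3 pp2:2 pp3:1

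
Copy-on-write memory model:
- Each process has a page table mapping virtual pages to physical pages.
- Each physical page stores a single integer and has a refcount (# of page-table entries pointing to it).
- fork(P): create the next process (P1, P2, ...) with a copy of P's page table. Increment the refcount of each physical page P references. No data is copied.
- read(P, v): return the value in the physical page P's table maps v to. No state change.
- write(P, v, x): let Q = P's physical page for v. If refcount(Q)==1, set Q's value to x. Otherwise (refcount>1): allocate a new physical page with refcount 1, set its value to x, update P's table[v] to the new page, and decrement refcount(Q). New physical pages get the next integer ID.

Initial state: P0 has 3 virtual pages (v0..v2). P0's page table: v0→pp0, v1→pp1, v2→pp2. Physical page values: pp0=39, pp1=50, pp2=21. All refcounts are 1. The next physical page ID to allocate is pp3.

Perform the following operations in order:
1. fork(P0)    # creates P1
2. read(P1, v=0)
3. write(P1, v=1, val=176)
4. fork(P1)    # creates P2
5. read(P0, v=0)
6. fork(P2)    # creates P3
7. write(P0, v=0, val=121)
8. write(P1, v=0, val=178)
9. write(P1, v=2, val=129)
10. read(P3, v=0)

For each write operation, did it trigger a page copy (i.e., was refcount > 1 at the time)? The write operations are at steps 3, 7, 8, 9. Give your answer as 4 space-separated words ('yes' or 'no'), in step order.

Op 1: fork(P0) -> P1. 3 ppages; refcounts: pp0:2 pp1:2 pp2:2
Op 2: read(P1, v0) -> 39. No state change.
Op 3: write(P1, v1, 176). refcount(pp1)=2>1 -> COPY to pp3. 4 ppages; refcounts: pp0:2 pp1:1 pp2:2 pp3:1
Op 4: fork(P1) -> P2. 4 ppages; refcounts: pp0:3 pp1:1 pp2:3 pp3:2
Op 5: read(P0, v0) -> 39. No state change.
Op 6: fork(P2) -> P3. 4 ppages; refcounts: pp0:4 pp1:1 pp2:4 pp3:3
Op 7: write(P0, v0, 121). refcount(pp0)=4>1 -> COPY to pp4. 5 ppages; refcounts: pp0:3 pp1:1 pp2:4 pp3:3 pp4:1
Op 8: write(P1, v0, 178). refcount(pp0)=3>1 -> COPY to pp5. 6 ppages; refcounts: pp0:2 pp1:1 pp2:4 pp3:3 pp4:1 pp5:1
Op 9: write(P1, v2, 129). refcount(pp2)=4>1 -> COPY to pp6. 7 ppages; refcounts: pp0:2 pp1:1 pp2:3 pp3:3 pp4:1 pp5:1 pp6:1
Op 10: read(P3, v0) -> 39. No state change.

yes yes yes yes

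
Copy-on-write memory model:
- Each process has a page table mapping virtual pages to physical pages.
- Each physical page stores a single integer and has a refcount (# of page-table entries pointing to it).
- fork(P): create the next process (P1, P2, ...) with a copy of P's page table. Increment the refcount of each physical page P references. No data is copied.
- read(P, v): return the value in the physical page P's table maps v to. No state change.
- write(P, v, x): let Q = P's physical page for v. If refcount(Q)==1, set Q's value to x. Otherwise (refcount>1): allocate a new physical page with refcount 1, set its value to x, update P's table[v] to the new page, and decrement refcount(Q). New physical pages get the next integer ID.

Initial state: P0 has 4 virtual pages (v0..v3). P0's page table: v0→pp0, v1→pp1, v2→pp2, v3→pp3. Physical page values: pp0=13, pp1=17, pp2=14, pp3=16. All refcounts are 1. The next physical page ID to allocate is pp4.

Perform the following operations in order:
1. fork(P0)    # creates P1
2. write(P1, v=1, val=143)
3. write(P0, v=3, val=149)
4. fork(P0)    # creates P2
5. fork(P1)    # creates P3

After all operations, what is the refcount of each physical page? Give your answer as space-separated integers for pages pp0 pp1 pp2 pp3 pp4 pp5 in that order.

Op 1: fork(P0) -> P1. 4 ppages; refcounts: pp0:2 pp1:2 pp2:2 pp3:2
Op 2: write(P1, v1, 143). refcount(pp1)=2>1 -> COPY to pp4. 5 ppages; refcounts: pp0:2 pp1:1 pp2:2 pp3:2 pp4:1
Op 3: write(P0, v3, 149). refcount(pp3)=2>1 -> COPY to pp5. 6 ppages; refcounts: pp0:2 pp1:1 pp2:2 pp3:1 pp4:1 pp5:1
Op 4: fork(P0) -> P2. 6 ppages; refcounts: pp0:3 pp1:2 pp2:3 pp3:1 pp4:1 pp5:2
Op 5: fork(P1) -> P3. 6 ppages; refcounts: pp0:4 pp1:2 pp2:4 pp3:2 pp4:2 pp5:2

Answer: 4 2 4 2 2 2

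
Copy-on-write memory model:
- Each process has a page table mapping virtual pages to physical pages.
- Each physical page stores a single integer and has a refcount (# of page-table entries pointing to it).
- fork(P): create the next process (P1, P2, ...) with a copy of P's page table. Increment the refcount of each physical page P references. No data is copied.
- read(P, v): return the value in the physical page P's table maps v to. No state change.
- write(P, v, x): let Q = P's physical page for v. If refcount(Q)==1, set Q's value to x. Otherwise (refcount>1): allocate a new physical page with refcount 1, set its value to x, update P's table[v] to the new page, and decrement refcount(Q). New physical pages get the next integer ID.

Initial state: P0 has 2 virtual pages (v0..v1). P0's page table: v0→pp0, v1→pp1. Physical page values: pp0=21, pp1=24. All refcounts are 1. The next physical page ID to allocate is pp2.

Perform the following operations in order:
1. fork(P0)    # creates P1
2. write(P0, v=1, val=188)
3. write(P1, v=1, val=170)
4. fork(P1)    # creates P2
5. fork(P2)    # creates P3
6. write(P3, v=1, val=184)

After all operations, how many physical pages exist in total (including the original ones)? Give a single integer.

Answer: 4

Derivation:
Op 1: fork(P0) -> P1. 2 ppages; refcounts: pp0:2 pp1:2
Op 2: write(P0, v1, 188). refcount(pp1)=2>1 -> COPY to pp2. 3 ppages; refcounts: pp0:2 pp1:1 pp2:1
Op 3: write(P1, v1, 170). refcount(pp1)=1 -> write in place. 3 ppages; refcounts: pp0:2 pp1:1 pp2:1
Op 4: fork(P1) -> P2. 3 ppages; refcounts: pp0:3 pp1:2 pp2:1
Op 5: fork(P2) -> P3. 3 ppages; refcounts: pp0:4 pp1:3 pp2:1
Op 6: write(P3, v1, 184). refcount(pp1)=3>1 -> COPY to pp3. 4 ppages; refcounts: pp0:4 pp1:2 pp2:1 pp3:1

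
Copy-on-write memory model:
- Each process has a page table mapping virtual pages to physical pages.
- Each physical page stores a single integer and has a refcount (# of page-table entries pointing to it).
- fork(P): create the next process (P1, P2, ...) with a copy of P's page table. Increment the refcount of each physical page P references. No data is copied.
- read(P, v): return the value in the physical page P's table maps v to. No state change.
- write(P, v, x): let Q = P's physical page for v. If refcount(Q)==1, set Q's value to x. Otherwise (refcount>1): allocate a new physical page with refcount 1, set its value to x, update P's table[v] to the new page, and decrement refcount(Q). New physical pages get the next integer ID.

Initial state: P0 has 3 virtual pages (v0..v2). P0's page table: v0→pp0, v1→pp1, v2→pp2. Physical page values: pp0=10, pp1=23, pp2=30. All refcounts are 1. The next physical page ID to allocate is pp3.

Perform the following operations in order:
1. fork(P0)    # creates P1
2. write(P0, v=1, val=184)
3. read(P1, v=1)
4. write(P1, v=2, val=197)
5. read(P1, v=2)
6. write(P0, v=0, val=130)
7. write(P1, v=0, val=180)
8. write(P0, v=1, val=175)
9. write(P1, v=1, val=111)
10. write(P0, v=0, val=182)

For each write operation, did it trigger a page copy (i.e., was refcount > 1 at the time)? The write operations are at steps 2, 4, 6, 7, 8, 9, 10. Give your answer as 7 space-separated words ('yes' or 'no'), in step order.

Op 1: fork(P0) -> P1. 3 ppages; refcounts: pp0:2 pp1:2 pp2:2
Op 2: write(P0, v1, 184). refcount(pp1)=2>1 -> COPY to pp3. 4 ppages; refcounts: pp0:2 pp1:1 pp2:2 pp3:1
Op 3: read(P1, v1) -> 23. No state change.
Op 4: write(P1, v2, 197). refcount(pp2)=2>1 -> COPY to pp4. 5 ppages; refcounts: pp0:2 pp1:1 pp2:1 pp3:1 pp4:1
Op 5: read(P1, v2) -> 197. No state change.
Op 6: write(P0, v0, 130). refcount(pp0)=2>1 -> COPY to pp5. 6 ppages; refcounts: pp0:1 pp1:1 pp2:1 pp3:1 pp4:1 pp5:1
Op 7: write(P1, v0, 180). refcount(pp0)=1 -> write in place. 6 ppages; refcounts: pp0:1 pp1:1 pp2:1 pp3:1 pp4:1 pp5:1
Op 8: write(P0, v1, 175). refcount(pp3)=1 -> write in place. 6 ppages; refcounts: pp0:1 pp1:1 pp2:1 pp3:1 pp4:1 pp5:1
Op 9: write(P1, v1, 111). refcount(pp1)=1 -> write in place. 6 ppages; refcounts: pp0:1 pp1:1 pp2:1 pp3:1 pp4:1 pp5:1
Op 10: write(P0, v0, 182). refcount(pp5)=1 -> write in place. 6 ppages; refcounts: pp0:1 pp1:1 pp2:1 pp3:1 pp4:1 pp5:1

yes yes yes no no no no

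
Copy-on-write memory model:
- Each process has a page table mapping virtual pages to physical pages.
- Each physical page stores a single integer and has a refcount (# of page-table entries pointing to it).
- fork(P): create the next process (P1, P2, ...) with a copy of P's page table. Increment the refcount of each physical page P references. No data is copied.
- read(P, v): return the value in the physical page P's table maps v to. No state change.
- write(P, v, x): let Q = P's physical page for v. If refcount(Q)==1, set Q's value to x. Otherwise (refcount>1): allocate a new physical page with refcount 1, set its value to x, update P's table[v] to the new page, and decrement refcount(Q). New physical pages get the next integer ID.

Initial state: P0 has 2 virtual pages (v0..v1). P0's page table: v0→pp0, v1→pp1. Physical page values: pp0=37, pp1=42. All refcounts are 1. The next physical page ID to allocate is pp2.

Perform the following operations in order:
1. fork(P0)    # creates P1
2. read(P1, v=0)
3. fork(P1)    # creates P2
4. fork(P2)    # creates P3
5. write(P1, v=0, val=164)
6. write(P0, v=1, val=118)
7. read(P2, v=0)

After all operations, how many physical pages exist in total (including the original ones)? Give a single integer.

Op 1: fork(P0) -> P1. 2 ppages; refcounts: pp0:2 pp1:2
Op 2: read(P1, v0) -> 37. No state change.
Op 3: fork(P1) -> P2. 2 ppages; refcounts: pp0:3 pp1:3
Op 4: fork(P2) -> P3. 2 ppages; refcounts: pp0:4 pp1:4
Op 5: write(P1, v0, 164). refcount(pp0)=4>1 -> COPY to pp2. 3 ppages; refcounts: pp0:3 pp1:4 pp2:1
Op 6: write(P0, v1, 118). refcount(pp1)=4>1 -> COPY to pp3. 4 ppages; refcounts: pp0:3 pp1:3 pp2:1 pp3:1
Op 7: read(P2, v0) -> 37. No state change.

Answer: 4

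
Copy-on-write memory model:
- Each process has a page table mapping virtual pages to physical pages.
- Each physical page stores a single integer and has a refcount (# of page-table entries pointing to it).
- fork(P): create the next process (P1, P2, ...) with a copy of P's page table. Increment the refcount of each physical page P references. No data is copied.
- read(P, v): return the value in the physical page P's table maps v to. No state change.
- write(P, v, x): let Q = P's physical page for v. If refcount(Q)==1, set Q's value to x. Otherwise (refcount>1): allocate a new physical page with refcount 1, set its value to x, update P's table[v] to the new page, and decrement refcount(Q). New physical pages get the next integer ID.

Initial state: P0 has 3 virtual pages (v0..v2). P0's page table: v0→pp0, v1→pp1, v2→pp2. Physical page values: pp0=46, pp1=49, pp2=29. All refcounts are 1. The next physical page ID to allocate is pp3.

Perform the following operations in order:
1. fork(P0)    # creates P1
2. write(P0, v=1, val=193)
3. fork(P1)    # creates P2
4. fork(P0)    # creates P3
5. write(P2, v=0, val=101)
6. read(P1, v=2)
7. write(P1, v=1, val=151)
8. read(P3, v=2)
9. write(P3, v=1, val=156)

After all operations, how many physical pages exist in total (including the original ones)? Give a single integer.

Op 1: fork(P0) -> P1. 3 ppages; refcounts: pp0:2 pp1:2 pp2:2
Op 2: write(P0, v1, 193). refcount(pp1)=2>1 -> COPY to pp3. 4 ppages; refcounts: pp0:2 pp1:1 pp2:2 pp3:1
Op 3: fork(P1) -> P2. 4 ppages; refcounts: pp0:3 pp1:2 pp2:3 pp3:1
Op 4: fork(P0) -> P3. 4 ppages; refcounts: pp0:4 pp1:2 pp2:4 pp3:2
Op 5: write(P2, v0, 101). refcount(pp0)=4>1 -> COPY to pp4. 5 ppages; refcounts: pp0:3 pp1:2 pp2:4 pp3:2 pp4:1
Op 6: read(P1, v2) -> 29. No state change.
Op 7: write(P1, v1, 151). refcount(pp1)=2>1 -> COPY to pp5. 6 ppages; refcounts: pp0:3 pp1:1 pp2:4 pp3:2 pp4:1 pp5:1
Op 8: read(P3, v2) -> 29. No state change.
Op 9: write(P3, v1, 156). refcount(pp3)=2>1 -> COPY to pp6. 7 ppages; refcounts: pp0:3 pp1:1 pp2:4 pp3:1 pp4:1 pp5:1 pp6:1

Answer: 7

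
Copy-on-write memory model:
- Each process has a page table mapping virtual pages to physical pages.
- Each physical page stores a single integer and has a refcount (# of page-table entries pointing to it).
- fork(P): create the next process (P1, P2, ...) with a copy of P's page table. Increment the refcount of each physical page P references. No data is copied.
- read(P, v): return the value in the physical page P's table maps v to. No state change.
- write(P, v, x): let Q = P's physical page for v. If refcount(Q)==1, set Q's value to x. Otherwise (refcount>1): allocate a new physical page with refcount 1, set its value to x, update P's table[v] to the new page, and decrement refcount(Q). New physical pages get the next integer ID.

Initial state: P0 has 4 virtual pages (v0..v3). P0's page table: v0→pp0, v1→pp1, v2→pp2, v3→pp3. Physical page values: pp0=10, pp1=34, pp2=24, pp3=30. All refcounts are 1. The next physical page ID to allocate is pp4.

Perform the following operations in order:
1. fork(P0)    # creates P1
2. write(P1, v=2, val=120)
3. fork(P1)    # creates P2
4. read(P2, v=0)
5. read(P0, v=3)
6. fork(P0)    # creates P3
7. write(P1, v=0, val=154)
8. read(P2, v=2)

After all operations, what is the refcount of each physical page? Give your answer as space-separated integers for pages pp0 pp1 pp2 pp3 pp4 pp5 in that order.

Op 1: fork(P0) -> P1. 4 ppages; refcounts: pp0:2 pp1:2 pp2:2 pp3:2
Op 2: write(P1, v2, 120). refcount(pp2)=2>1 -> COPY to pp4. 5 ppages; refcounts: pp0:2 pp1:2 pp2:1 pp3:2 pp4:1
Op 3: fork(P1) -> P2. 5 ppages; refcounts: pp0:3 pp1:3 pp2:1 pp3:3 pp4:2
Op 4: read(P2, v0) -> 10. No state change.
Op 5: read(P0, v3) -> 30. No state change.
Op 6: fork(P0) -> P3. 5 ppages; refcounts: pp0:4 pp1:4 pp2:2 pp3:4 pp4:2
Op 7: write(P1, v0, 154). refcount(pp0)=4>1 -> COPY to pp5. 6 ppages; refcounts: pp0:3 pp1:4 pp2:2 pp3:4 pp4:2 pp5:1
Op 8: read(P2, v2) -> 120. No state change.

Answer: 3 4 2 4 2 1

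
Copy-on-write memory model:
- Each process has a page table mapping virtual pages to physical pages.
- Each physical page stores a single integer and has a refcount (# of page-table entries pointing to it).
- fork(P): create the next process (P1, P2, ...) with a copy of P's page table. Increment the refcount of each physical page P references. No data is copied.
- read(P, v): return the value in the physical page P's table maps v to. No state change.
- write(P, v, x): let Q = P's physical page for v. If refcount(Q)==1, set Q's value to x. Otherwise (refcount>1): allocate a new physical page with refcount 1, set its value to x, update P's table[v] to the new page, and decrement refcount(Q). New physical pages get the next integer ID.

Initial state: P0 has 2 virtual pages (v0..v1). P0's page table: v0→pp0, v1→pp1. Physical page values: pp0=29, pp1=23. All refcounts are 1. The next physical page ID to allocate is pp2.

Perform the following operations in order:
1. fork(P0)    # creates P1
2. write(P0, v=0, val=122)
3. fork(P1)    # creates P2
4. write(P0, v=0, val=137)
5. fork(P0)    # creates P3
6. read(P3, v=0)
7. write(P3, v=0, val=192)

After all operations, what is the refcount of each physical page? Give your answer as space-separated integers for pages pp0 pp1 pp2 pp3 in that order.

Op 1: fork(P0) -> P1. 2 ppages; refcounts: pp0:2 pp1:2
Op 2: write(P0, v0, 122). refcount(pp0)=2>1 -> COPY to pp2. 3 ppages; refcounts: pp0:1 pp1:2 pp2:1
Op 3: fork(P1) -> P2. 3 ppages; refcounts: pp0:2 pp1:3 pp2:1
Op 4: write(P0, v0, 137). refcount(pp2)=1 -> write in place. 3 ppages; refcounts: pp0:2 pp1:3 pp2:1
Op 5: fork(P0) -> P3. 3 ppages; refcounts: pp0:2 pp1:4 pp2:2
Op 6: read(P3, v0) -> 137. No state change.
Op 7: write(P3, v0, 192). refcount(pp2)=2>1 -> COPY to pp3. 4 ppages; refcounts: pp0:2 pp1:4 pp2:1 pp3:1

Answer: 2 4 1 1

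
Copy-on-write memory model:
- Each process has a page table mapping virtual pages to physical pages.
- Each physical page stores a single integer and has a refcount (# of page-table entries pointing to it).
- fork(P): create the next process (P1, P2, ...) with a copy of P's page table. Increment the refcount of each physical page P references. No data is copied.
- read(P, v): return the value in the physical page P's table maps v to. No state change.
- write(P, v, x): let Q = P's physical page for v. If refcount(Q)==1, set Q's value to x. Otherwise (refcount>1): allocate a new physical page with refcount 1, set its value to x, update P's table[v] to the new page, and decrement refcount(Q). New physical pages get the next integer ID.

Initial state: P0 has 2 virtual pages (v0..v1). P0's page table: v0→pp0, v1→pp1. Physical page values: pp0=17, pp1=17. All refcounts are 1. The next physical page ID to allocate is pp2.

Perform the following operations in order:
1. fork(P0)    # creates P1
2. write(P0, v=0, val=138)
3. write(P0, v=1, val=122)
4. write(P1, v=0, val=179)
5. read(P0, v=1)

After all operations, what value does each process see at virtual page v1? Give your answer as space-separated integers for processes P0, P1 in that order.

Op 1: fork(P0) -> P1. 2 ppages; refcounts: pp0:2 pp1:2
Op 2: write(P0, v0, 138). refcount(pp0)=2>1 -> COPY to pp2. 3 ppages; refcounts: pp0:1 pp1:2 pp2:1
Op 3: write(P0, v1, 122). refcount(pp1)=2>1 -> COPY to pp3. 4 ppages; refcounts: pp0:1 pp1:1 pp2:1 pp3:1
Op 4: write(P1, v0, 179). refcount(pp0)=1 -> write in place. 4 ppages; refcounts: pp0:1 pp1:1 pp2:1 pp3:1
Op 5: read(P0, v1) -> 122. No state change.
P0: v1 -> pp3 = 122
P1: v1 -> pp1 = 17

Answer: 122 17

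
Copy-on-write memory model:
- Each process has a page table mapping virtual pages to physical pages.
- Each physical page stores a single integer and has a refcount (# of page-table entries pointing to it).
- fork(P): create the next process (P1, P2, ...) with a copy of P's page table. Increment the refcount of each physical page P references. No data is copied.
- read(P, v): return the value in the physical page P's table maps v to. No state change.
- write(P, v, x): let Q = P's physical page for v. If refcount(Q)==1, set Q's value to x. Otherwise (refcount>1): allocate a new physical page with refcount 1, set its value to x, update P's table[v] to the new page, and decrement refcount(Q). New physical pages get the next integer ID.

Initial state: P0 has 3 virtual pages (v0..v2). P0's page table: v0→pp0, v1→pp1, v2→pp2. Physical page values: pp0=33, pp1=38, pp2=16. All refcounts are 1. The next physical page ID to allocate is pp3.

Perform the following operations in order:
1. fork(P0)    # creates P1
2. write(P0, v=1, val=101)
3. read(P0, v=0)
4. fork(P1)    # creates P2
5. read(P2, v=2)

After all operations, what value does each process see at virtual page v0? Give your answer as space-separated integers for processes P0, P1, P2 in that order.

Op 1: fork(P0) -> P1. 3 ppages; refcounts: pp0:2 pp1:2 pp2:2
Op 2: write(P0, v1, 101). refcount(pp1)=2>1 -> COPY to pp3. 4 ppages; refcounts: pp0:2 pp1:1 pp2:2 pp3:1
Op 3: read(P0, v0) -> 33. No state change.
Op 4: fork(P1) -> P2. 4 ppages; refcounts: pp0:3 pp1:2 pp2:3 pp3:1
Op 5: read(P2, v2) -> 16. No state change.
P0: v0 -> pp0 = 33
P1: v0 -> pp0 = 33
P2: v0 -> pp0 = 33

Answer: 33 33 33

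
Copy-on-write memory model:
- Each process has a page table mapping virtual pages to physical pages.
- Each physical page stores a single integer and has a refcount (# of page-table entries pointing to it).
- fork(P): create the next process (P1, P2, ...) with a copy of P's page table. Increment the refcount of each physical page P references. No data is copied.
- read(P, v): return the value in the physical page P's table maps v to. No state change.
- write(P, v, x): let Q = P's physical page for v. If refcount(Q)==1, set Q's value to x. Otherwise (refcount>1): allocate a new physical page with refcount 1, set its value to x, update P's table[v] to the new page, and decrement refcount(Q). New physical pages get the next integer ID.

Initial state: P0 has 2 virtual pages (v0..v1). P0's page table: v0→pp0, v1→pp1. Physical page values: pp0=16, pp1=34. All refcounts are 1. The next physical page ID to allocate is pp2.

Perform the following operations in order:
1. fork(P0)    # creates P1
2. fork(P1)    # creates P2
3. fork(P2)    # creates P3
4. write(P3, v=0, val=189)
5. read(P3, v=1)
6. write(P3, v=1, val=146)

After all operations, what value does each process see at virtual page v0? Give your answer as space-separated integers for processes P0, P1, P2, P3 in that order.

Op 1: fork(P0) -> P1. 2 ppages; refcounts: pp0:2 pp1:2
Op 2: fork(P1) -> P2. 2 ppages; refcounts: pp0:3 pp1:3
Op 3: fork(P2) -> P3. 2 ppages; refcounts: pp0:4 pp1:4
Op 4: write(P3, v0, 189). refcount(pp0)=4>1 -> COPY to pp2. 3 ppages; refcounts: pp0:3 pp1:4 pp2:1
Op 5: read(P3, v1) -> 34. No state change.
Op 6: write(P3, v1, 146). refcount(pp1)=4>1 -> COPY to pp3. 4 ppages; refcounts: pp0:3 pp1:3 pp2:1 pp3:1
P0: v0 -> pp0 = 16
P1: v0 -> pp0 = 16
P2: v0 -> pp0 = 16
P3: v0 -> pp2 = 189

Answer: 16 16 16 189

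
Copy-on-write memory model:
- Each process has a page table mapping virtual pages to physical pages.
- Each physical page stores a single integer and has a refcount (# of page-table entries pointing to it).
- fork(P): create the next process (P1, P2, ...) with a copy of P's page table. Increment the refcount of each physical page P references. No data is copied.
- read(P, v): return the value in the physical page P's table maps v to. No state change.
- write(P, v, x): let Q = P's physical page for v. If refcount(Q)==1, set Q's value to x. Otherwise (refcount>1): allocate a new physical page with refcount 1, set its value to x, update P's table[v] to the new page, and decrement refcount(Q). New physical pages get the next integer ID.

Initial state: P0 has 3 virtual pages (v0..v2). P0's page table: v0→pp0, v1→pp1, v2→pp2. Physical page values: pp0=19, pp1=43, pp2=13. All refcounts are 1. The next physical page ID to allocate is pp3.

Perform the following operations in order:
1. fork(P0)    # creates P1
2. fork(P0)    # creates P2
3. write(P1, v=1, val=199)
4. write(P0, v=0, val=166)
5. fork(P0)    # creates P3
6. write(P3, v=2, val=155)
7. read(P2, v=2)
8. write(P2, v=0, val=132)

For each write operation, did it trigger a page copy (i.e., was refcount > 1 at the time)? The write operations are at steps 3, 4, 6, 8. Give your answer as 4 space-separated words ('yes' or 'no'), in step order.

Op 1: fork(P0) -> P1. 3 ppages; refcounts: pp0:2 pp1:2 pp2:2
Op 2: fork(P0) -> P2. 3 ppages; refcounts: pp0:3 pp1:3 pp2:3
Op 3: write(P1, v1, 199). refcount(pp1)=3>1 -> COPY to pp3. 4 ppages; refcounts: pp0:3 pp1:2 pp2:3 pp3:1
Op 4: write(P0, v0, 166). refcount(pp0)=3>1 -> COPY to pp4. 5 ppages; refcounts: pp0:2 pp1:2 pp2:3 pp3:1 pp4:1
Op 5: fork(P0) -> P3. 5 ppages; refcounts: pp0:2 pp1:3 pp2:4 pp3:1 pp4:2
Op 6: write(P3, v2, 155). refcount(pp2)=4>1 -> COPY to pp5. 6 ppages; refcounts: pp0:2 pp1:3 pp2:3 pp3:1 pp4:2 pp5:1
Op 7: read(P2, v2) -> 13. No state change.
Op 8: write(P2, v0, 132). refcount(pp0)=2>1 -> COPY to pp6. 7 ppages; refcounts: pp0:1 pp1:3 pp2:3 pp3:1 pp4:2 pp5:1 pp6:1

yes yes yes yes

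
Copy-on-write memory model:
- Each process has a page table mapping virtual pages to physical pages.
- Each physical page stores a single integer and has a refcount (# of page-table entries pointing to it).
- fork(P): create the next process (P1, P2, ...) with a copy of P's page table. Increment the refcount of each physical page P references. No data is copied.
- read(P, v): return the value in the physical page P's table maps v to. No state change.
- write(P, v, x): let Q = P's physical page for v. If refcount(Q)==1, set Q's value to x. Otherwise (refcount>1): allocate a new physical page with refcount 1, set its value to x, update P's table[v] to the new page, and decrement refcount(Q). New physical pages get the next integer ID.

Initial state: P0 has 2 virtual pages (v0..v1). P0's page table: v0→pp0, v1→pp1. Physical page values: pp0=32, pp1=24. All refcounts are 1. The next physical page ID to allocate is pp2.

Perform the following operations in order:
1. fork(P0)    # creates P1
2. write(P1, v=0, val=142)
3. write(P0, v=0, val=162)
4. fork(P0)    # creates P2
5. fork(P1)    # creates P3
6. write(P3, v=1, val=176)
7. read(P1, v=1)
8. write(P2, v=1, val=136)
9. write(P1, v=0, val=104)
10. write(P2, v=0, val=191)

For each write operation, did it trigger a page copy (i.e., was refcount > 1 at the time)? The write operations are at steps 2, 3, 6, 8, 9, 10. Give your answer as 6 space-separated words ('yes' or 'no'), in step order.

Op 1: fork(P0) -> P1. 2 ppages; refcounts: pp0:2 pp1:2
Op 2: write(P1, v0, 142). refcount(pp0)=2>1 -> COPY to pp2. 3 ppages; refcounts: pp0:1 pp1:2 pp2:1
Op 3: write(P0, v0, 162). refcount(pp0)=1 -> write in place. 3 ppages; refcounts: pp0:1 pp1:2 pp2:1
Op 4: fork(P0) -> P2. 3 ppages; refcounts: pp0:2 pp1:3 pp2:1
Op 5: fork(P1) -> P3. 3 ppages; refcounts: pp0:2 pp1:4 pp2:2
Op 6: write(P3, v1, 176). refcount(pp1)=4>1 -> COPY to pp3. 4 ppages; refcounts: pp0:2 pp1:3 pp2:2 pp3:1
Op 7: read(P1, v1) -> 24. No state change.
Op 8: write(P2, v1, 136). refcount(pp1)=3>1 -> COPY to pp4. 5 ppages; refcounts: pp0:2 pp1:2 pp2:2 pp3:1 pp4:1
Op 9: write(P1, v0, 104). refcount(pp2)=2>1 -> COPY to pp5. 6 ppages; refcounts: pp0:2 pp1:2 pp2:1 pp3:1 pp4:1 pp5:1
Op 10: write(P2, v0, 191). refcount(pp0)=2>1 -> COPY to pp6. 7 ppages; refcounts: pp0:1 pp1:2 pp2:1 pp3:1 pp4:1 pp5:1 pp6:1

yes no yes yes yes yes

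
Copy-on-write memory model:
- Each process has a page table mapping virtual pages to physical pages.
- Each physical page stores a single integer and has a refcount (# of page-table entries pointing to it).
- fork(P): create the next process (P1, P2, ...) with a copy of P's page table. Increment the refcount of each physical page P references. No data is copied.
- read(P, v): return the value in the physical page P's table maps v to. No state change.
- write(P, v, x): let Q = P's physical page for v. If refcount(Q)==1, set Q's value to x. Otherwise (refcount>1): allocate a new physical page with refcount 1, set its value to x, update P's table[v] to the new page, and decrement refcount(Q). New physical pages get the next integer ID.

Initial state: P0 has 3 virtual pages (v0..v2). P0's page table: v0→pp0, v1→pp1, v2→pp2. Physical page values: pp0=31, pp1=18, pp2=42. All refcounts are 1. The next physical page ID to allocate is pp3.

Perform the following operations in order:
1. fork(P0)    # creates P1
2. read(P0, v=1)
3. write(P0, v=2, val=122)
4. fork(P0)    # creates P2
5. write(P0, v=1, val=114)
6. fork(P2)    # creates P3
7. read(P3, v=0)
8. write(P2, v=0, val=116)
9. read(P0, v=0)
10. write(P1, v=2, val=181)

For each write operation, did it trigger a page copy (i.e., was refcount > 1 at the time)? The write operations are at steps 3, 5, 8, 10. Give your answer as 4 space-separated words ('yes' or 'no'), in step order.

Op 1: fork(P0) -> P1. 3 ppages; refcounts: pp0:2 pp1:2 pp2:2
Op 2: read(P0, v1) -> 18. No state change.
Op 3: write(P0, v2, 122). refcount(pp2)=2>1 -> COPY to pp3. 4 ppages; refcounts: pp0:2 pp1:2 pp2:1 pp3:1
Op 4: fork(P0) -> P2. 4 ppages; refcounts: pp0:3 pp1:3 pp2:1 pp3:2
Op 5: write(P0, v1, 114). refcount(pp1)=3>1 -> COPY to pp4. 5 ppages; refcounts: pp0:3 pp1:2 pp2:1 pp3:2 pp4:1
Op 6: fork(P2) -> P3. 5 ppages; refcounts: pp0:4 pp1:3 pp2:1 pp3:3 pp4:1
Op 7: read(P3, v0) -> 31. No state change.
Op 8: write(P2, v0, 116). refcount(pp0)=4>1 -> COPY to pp5. 6 ppages; refcounts: pp0:3 pp1:3 pp2:1 pp3:3 pp4:1 pp5:1
Op 9: read(P0, v0) -> 31. No state change.
Op 10: write(P1, v2, 181). refcount(pp2)=1 -> write in place. 6 ppages; refcounts: pp0:3 pp1:3 pp2:1 pp3:3 pp4:1 pp5:1

yes yes yes no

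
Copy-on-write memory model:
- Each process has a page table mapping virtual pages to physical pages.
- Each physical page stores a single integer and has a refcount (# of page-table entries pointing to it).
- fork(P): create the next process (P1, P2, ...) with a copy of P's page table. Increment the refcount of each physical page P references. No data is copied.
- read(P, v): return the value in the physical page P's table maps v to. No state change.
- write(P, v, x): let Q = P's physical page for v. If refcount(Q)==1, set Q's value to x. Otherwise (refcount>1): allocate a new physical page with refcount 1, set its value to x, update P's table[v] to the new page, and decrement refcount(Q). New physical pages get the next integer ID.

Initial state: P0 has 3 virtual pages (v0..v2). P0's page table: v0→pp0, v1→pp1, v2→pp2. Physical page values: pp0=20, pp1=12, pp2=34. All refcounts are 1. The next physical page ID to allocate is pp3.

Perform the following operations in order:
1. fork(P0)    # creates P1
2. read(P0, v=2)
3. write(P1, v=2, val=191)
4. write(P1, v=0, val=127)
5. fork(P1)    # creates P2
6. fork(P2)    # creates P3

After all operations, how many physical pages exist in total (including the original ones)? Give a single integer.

Answer: 5

Derivation:
Op 1: fork(P0) -> P1. 3 ppages; refcounts: pp0:2 pp1:2 pp2:2
Op 2: read(P0, v2) -> 34. No state change.
Op 3: write(P1, v2, 191). refcount(pp2)=2>1 -> COPY to pp3. 4 ppages; refcounts: pp0:2 pp1:2 pp2:1 pp3:1
Op 4: write(P1, v0, 127). refcount(pp0)=2>1 -> COPY to pp4. 5 ppages; refcounts: pp0:1 pp1:2 pp2:1 pp3:1 pp4:1
Op 5: fork(P1) -> P2. 5 ppages; refcounts: pp0:1 pp1:3 pp2:1 pp3:2 pp4:2
Op 6: fork(P2) -> P3. 5 ppages; refcounts: pp0:1 pp1:4 pp2:1 pp3:3 pp4:3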